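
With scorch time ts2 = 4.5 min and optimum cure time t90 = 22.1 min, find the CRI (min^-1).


CRI = 100 / (t90 - ts2)
= 100 / (22.1 - 4.5)
= 100 / 17.6
= 5.68 min^-1

5.68 min^-1


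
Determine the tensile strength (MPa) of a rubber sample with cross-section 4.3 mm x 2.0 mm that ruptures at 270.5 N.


Area = width * thickness = 4.3 * 2.0 = 8.6 mm^2
TS = force / area = 270.5 / 8.6 = 31.45 MPa

31.45 MPa


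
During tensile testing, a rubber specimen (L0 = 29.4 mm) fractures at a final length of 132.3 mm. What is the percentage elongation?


Elongation = (Lf - L0) / L0 * 100
= (132.3 - 29.4) / 29.4 * 100
= 102.9 / 29.4 * 100
= 350.0%

350.0%


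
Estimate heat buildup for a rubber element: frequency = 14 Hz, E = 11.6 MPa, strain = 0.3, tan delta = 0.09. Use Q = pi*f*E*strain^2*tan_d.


Q = pi * f * E * strain^2 * tan_d
= pi * 14 * 11.6 * 0.3^2 * 0.09
= pi * 14 * 11.6 * 0.0900 * 0.09
= 4.1326

Q = 4.1326


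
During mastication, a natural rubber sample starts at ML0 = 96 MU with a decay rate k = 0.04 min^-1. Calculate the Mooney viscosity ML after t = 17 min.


ML = ML0 * exp(-k * t)
ML = 96 * exp(-0.04 * 17)
ML = 96 * 0.5066
ML = 48.64 MU

48.64 MU


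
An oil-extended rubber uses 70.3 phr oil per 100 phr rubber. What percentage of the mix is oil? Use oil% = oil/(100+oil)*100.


Oil % = oil / (100 + oil) * 100
= 70.3 / (100 + 70.3) * 100
= 70.3 / 170.3 * 100
= 41.28%

41.28%


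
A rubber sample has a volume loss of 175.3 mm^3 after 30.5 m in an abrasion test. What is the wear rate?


Rate = volume_loss / distance
= 175.3 / 30.5
= 5.748 mm^3/m

5.748 mm^3/m


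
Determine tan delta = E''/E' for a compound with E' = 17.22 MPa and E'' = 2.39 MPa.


tan delta = E'' / E'
= 2.39 / 17.22
= 0.1388

tan delta = 0.1388


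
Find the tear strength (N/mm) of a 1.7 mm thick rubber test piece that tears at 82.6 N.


Tear strength = force / thickness
= 82.6 / 1.7
= 48.59 N/mm

48.59 N/mm


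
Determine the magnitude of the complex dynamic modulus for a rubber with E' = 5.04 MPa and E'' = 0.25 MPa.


|E*| = sqrt(E'^2 + E''^2)
= sqrt(5.04^2 + 0.25^2)
= sqrt(25.4016 + 0.0625)
= 5.046 MPa

5.046 MPa


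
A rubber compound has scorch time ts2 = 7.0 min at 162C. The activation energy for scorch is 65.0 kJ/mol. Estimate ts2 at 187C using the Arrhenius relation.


Convert temperatures: T1 = 162 + 273.15 = 435.15 K, T2 = 187 + 273.15 = 460.15 K
ts2_new = 7.0 * exp(65000 / 8.314 * (1/460.15 - 1/435.15))
1/T2 - 1/T1 = -1.2485e-04
ts2_new = 2.64 min

2.64 min


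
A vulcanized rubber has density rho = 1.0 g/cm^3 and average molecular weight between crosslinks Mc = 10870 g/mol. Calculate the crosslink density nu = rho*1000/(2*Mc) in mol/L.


nu = rho * 1000 / (2 * Mc)
nu = 1.0 * 1000 / (2 * 10870)
nu = 1000.0 / 21740
nu = 0.0460 mol/L

0.0460 mol/L


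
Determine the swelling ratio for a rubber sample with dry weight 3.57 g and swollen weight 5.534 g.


Q = W_swollen / W_dry
Q = 5.534 / 3.57
Q = 1.55

Q = 1.55


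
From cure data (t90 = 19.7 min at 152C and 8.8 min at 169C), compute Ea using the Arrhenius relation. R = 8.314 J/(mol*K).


T1 = 425.15 K, T2 = 442.15 K
1/T1 - 1/T2 = 9.0435e-05
ln(t1/t2) = ln(19.7/8.8) = 0.8059
Ea = 8.314 * 0.8059 / 9.0435e-05 = 74086.0153 J/mol
Ea = 74.09 kJ/mol

74.09 kJ/mol


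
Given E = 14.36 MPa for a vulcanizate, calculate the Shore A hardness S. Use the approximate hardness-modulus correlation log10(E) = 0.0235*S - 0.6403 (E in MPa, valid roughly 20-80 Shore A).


log10(E) = 0.0235*S - 0.6403  =>  S = (log10(E) + 0.6403) / 0.0235
log10(14.36) = 1.157154
S = (1.157154 + 0.6403) / 0.0235 = 1.797454 / 0.0235
S = 76.5

Shore A = 76.5


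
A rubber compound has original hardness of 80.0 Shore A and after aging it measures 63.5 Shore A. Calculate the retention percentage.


Retention = aged / original * 100
= 63.5 / 80.0 * 100
= 79.4%

79.4%


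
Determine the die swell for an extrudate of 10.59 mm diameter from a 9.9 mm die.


Die swell ratio = D_extrudate / D_die
= 10.59 / 9.9
= 1.07

Die swell = 1.07


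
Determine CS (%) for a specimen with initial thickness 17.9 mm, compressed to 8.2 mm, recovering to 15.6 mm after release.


CS = (t0 - recovered) / (t0 - ts) * 100
= (17.9 - 15.6) / (17.9 - 8.2) * 100
= 2.3 / 9.7 * 100
= 23.7%

23.7%


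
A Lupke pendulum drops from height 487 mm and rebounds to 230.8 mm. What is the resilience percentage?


Resilience = h_rebound / h_drop * 100
= 230.8 / 487 * 100
= 47.4%

47.4%


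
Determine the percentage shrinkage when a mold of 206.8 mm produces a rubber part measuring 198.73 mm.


Shrinkage = (mold - part) / mold * 100
= (206.8 - 198.73) / 206.8 * 100
= 8.07 / 206.8 * 100
= 3.9%

3.9%


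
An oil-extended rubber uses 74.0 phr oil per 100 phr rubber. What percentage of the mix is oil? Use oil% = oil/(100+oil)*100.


Oil % = oil / (100 + oil) * 100
= 74.0 / (100 + 74.0) * 100
= 74.0 / 174.0 * 100
= 42.53%

42.53%


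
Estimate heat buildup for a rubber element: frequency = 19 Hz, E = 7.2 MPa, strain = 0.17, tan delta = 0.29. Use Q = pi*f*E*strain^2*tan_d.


Q = pi * f * E * strain^2 * tan_d
= pi * 19 * 7.2 * 0.17^2 * 0.29
= pi * 19 * 7.2 * 0.0289 * 0.29
= 3.6019

Q = 3.6019


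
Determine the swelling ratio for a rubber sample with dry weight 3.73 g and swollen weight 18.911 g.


Q = W_swollen / W_dry
Q = 18.911 / 3.73
Q = 5.07

Q = 5.07


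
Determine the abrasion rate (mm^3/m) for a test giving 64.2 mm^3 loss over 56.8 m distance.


Rate = volume_loss / distance
= 64.2 / 56.8
= 1.13 mm^3/m

1.13 mm^3/m


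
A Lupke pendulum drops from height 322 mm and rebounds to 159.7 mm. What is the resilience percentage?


Resilience = h_rebound / h_drop * 100
= 159.7 / 322 * 100
= 49.6%

49.6%


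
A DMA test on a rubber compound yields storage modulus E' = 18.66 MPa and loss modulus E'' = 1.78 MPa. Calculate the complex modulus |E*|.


|E*| = sqrt(E'^2 + E''^2)
= sqrt(18.66^2 + 1.78^2)
= sqrt(348.1956 + 3.1684)
= 18.745 MPa

18.745 MPa


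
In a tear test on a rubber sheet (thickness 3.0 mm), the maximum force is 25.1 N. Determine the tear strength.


Tear strength = force / thickness
= 25.1 / 3.0
= 8.37 N/mm

8.37 N/mm


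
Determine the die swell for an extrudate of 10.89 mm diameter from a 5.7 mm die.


Die swell ratio = D_extrudate / D_die
= 10.89 / 5.7
= 1.911

Die swell = 1.911


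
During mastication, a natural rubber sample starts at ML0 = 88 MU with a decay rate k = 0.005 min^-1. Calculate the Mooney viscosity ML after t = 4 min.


ML = ML0 * exp(-k * t)
ML = 88 * exp(-0.005 * 4)
ML = 88 * 0.9802
ML = 86.26 MU

86.26 MU


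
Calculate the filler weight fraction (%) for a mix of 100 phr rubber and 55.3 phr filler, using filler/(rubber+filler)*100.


Filler % = filler / (rubber + filler) * 100
= 55.3 / (100 + 55.3) * 100
= 55.3 / 155.3 * 100
= 35.61%

35.61%


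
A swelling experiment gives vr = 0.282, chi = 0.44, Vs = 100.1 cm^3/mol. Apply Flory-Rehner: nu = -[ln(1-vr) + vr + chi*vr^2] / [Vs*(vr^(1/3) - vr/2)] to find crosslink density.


ln(1 - vr) = ln(1 - 0.282) = -0.3313
Numerator = -((-0.3313) + 0.282 + 0.44 * 0.282^2) = 0.0143
Denominator = 100.1 * (0.282^(1/3) - 0.282/2) = 51.5282
nu = 0.0143 / 51.5282 = 2.7742e-04 mol/cm^3

2.7742e-04 mol/cm^3


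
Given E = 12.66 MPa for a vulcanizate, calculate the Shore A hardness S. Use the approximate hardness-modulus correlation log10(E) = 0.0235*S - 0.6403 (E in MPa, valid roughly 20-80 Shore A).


log10(E) = 0.0235*S - 0.6403  =>  S = (log10(E) + 0.6403) / 0.0235
log10(12.66) = 1.102434
S = (1.102434 + 0.6403) / 0.0235 = 1.742734 / 0.0235
S = 74.2

Shore A = 74.2


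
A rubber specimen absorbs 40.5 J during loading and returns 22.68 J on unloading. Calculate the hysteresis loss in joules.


Hysteresis loss = loading - unloading
= 40.5 - 22.68
= 17.82 J

17.82 J


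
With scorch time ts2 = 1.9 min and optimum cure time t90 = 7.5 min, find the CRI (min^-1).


CRI = 100 / (t90 - ts2)
= 100 / (7.5 - 1.9)
= 100 / 5.6
= 17.86 min^-1

17.86 min^-1


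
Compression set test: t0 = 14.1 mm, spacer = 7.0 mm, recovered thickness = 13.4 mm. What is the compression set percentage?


CS = (t0 - recovered) / (t0 - ts) * 100
= (14.1 - 13.4) / (14.1 - 7.0) * 100
= 0.7 / 7.1 * 100
= 9.9%

9.9%


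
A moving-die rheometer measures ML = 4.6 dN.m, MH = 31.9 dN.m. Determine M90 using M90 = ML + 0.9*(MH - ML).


M90 = ML + 0.9 * (MH - ML)
M90 = 4.6 + 0.9 * (31.9 - 4.6)
M90 = 4.6 + 0.9 * 27.3
M90 = 29.17 dN.m

29.17 dN.m


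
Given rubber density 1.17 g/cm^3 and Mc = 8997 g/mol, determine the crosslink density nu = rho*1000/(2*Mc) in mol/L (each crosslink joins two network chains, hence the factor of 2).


nu = rho * 1000 / (2 * Mc)
nu = 1.17 * 1000 / (2 * 8997)
nu = 1170.0 / 17994
nu = 0.0650 mol/L

0.0650 mol/L


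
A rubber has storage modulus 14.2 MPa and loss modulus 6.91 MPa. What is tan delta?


tan delta = E'' / E'
= 6.91 / 14.2
= 0.4866

tan delta = 0.4866


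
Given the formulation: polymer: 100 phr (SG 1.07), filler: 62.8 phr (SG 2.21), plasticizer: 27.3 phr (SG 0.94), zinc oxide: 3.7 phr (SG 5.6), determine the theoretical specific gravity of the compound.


Sum of weights = 193.8
Volume contributions:
  polymer: 100/1.07 = 93.4579
  filler: 62.8/2.21 = 28.4163
  plasticizer: 27.3/0.94 = 29.0426
  zinc oxide: 3.7/5.6 = 0.6607
Sum of volumes = 151.5775
SG = 193.8 / 151.5775 = 1.279

SG = 1.279


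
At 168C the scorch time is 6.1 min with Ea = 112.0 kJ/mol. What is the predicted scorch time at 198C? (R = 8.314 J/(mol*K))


Convert temperatures: T1 = 168 + 273.15 = 441.15 K, T2 = 198 + 273.15 = 471.15 K
ts2_new = 6.1 * exp(112000 / 8.314 * (1/471.15 - 1/441.15))
1/T2 - 1/T1 = -1.4434e-04
ts2_new = 0.87 min

0.87 min


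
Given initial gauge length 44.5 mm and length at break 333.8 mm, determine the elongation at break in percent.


Elongation = (Lf - L0) / L0 * 100
= (333.8 - 44.5) / 44.5 * 100
= 289.3 / 44.5 * 100
= 650.1%

650.1%


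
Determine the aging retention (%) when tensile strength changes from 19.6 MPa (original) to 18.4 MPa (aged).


Retention = aged / original * 100
= 18.4 / 19.6 * 100
= 93.9%

93.9%


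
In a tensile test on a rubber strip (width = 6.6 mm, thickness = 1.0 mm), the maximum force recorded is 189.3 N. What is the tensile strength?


Area = width * thickness = 6.6 * 1.0 = 6.6 mm^2
TS = force / area = 189.3 / 6.6 = 28.68 MPa

28.68 MPa


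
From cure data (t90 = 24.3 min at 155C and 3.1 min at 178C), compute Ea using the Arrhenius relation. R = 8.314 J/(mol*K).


T1 = 428.15 K, T2 = 451.15 K
1/T1 - 1/T2 = 1.1907e-04
ln(t1/t2) = ln(24.3/3.1) = 2.0591
Ea = 8.314 * 2.0591 / 1.1907e-04 = 143770.9357 J/mol
Ea = 143.77 kJ/mol

143.77 kJ/mol


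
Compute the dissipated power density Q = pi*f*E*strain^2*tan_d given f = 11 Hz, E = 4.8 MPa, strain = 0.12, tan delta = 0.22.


Q = pi * f * E * strain^2 * tan_d
= pi * 11 * 4.8 * 0.12^2 * 0.22
= pi * 11 * 4.8 * 0.0144 * 0.22
= 0.5255

Q = 0.5255


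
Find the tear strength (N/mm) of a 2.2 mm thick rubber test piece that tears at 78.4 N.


Tear strength = force / thickness
= 78.4 / 2.2
= 35.64 N/mm

35.64 N/mm


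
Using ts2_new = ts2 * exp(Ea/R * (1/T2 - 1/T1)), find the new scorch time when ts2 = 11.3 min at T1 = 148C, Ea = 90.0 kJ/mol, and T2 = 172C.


Convert temperatures: T1 = 148 + 273.15 = 421.15 K, T2 = 172 + 273.15 = 445.15 K
ts2_new = 11.3 * exp(90000 / 8.314 * (1/445.15 - 1/421.15))
1/T2 - 1/T1 = -1.2802e-04
ts2_new = 2.83 min

2.83 min


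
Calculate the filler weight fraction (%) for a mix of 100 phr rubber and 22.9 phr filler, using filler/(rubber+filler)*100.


Filler % = filler / (rubber + filler) * 100
= 22.9 / (100 + 22.9) * 100
= 22.9 / 122.9 * 100
= 18.63%

18.63%


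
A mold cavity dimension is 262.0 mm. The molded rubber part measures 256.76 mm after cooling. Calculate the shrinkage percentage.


Shrinkage = (mold - part) / mold * 100
= (262.0 - 256.76) / 262.0 * 100
= 5.24 / 262.0 * 100
= 2.0%

2.0%


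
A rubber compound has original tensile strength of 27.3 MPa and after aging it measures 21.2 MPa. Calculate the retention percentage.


Retention = aged / original * 100
= 21.2 / 27.3 * 100
= 77.7%

77.7%


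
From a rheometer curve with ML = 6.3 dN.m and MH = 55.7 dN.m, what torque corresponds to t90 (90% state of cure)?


M90 = ML + 0.9 * (MH - ML)
M90 = 6.3 + 0.9 * (55.7 - 6.3)
M90 = 6.3 + 0.9 * 49.4
M90 = 50.76 dN.m

50.76 dN.m


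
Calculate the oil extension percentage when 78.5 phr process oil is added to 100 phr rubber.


Oil % = oil / (100 + oil) * 100
= 78.5 / (100 + 78.5) * 100
= 78.5 / 178.5 * 100
= 43.98%

43.98%


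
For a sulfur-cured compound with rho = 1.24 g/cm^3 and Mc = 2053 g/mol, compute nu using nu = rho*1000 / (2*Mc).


nu = rho * 1000 / (2 * Mc)
nu = 1.24 * 1000 / (2 * 2053)
nu = 1240.0 / 4106
nu = 0.3020 mol/L

0.3020 mol/L


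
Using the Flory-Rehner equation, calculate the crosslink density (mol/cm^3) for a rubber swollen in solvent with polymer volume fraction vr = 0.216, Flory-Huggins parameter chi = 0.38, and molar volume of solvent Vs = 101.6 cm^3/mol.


ln(1 - vr) = ln(1 - 0.216) = -0.2433
Numerator = -((-0.2433) + 0.216 + 0.38 * 0.216^2) = 0.0096
Denominator = 101.6 * (0.216^(1/3) - 0.216/2) = 49.9872
nu = 0.0096 / 49.9872 = 1.9239e-04 mol/cm^3

1.9239e-04 mol/cm^3


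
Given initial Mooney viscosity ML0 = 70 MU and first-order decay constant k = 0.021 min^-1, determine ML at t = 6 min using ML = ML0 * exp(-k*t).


ML = ML0 * exp(-k * t)
ML = 70 * exp(-0.021 * 6)
ML = 70 * 0.8816
ML = 61.71 MU

61.71 MU


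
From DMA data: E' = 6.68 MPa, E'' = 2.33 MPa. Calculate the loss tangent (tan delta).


tan delta = E'' / E'
= 2.33 / 6.68
= 0.3488

tan delta = 0.3488


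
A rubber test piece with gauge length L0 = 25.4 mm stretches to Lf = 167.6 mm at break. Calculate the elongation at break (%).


Elongation = (Lf - L0) / L0 * 100
= (167.6 - 25.4) / 25.4 * 100
= 142.2 / 25.4 * 100
= 559.8%

559.8%


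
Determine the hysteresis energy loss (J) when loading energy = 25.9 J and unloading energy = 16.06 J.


Hysteresis loss = loading - unloading
= 25.9 - 16.06
= 9.84 J

9.84 J


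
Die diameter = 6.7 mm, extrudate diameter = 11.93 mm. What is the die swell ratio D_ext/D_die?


Die swell ratio = D_extrudate / D_die
= 11.93 / 6.7
= 1.781

Die swell = 1.781


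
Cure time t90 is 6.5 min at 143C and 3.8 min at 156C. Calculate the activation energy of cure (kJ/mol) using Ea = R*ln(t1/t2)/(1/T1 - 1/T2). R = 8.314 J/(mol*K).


T1 = 416.15 K, T2 = 429.15 K
1/T1 - 1/T2 = 7.2792e-05
ln(t1/t2) = ln(6.5/3.8) = 0.5368
Ea = 8.314 * 0.5368 / 7.2792e-05 = 61311.0973 J/mol
Ea = 61.31 kJ/mol

61.31 kJ/mol


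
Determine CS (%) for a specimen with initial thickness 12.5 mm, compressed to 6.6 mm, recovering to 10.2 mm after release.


CS = (t0 - recovered) / (t0 - ts) * 100
= (12.5 - 10.2) / (12.5 - 6.6) * 100
= 2.3 / 5.9 * 100
= 39.0%

39.0%


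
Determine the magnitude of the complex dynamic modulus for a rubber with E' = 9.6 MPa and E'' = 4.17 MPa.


|E*| = sqrt(E'^2 + E''^2)
= sqrt(9.6^2 + 4.17^2)
= sqrt(92.1600 + 17.3889)
= 10.467 MPa

10.467 MPa


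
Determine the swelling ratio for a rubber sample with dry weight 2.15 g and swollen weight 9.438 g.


Q = W_swollen / W_dry
Q = 9.438 / 2.15
Q = 4.39

Q = 4.39


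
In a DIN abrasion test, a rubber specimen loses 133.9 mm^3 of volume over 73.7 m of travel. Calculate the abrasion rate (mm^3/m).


Rate = volume_loss / distance
= 133.9 / 73.7
= 1.817 mm^3/m

1.817 mm^3/m


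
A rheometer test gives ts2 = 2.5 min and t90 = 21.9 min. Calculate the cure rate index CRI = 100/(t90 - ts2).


CRI = 100 / (t90 - ts2)
= 100 / (21.9 - 2.5)
= 100 / 19.4
= 5.15 min^-1

5.15 min^-1


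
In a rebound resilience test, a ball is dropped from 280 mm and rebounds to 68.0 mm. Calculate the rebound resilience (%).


Resilience = h_rebound / h_drop * 100
= 68.0 / 280 * 100
= 24.3%

24.3%


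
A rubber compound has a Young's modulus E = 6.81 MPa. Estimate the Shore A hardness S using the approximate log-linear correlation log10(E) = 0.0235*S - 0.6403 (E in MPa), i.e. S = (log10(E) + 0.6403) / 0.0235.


log10(E) = 0.0235*S - 0.6403  =>  S = (log10(E) + 0.6403) / 0.0235
log10(6.81) = 0.833147
S = (0.833147 + 0.6403) / 0.0235 = 1.473447 / 0.0235
S = 62.7

Shore A = 62.7


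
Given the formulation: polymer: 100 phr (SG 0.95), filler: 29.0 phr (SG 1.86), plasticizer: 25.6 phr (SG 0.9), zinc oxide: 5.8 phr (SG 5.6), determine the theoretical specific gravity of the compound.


Sum of weights = 160.4
Volume contributions:
  polymer: 100/0.95 = 105.2632
  filler: 29.0/1.86 = 15.5914
  plasticizer: 25.6/0.9 = 28.4444
  zinc oxide: 5.8/5.6 = 1.0357
Sum of volumes = 150.3347
SG = 160.4 / 150.3347 = 1.067

SG = 1.067


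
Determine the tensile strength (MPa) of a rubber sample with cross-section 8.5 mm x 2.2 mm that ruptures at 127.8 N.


Area = width * thickness = 8.5 * 2.2 = 18.7 mm^2
TS = force / area = 127.8 / 18.7 = 6.83 MPa

6.83 MPa


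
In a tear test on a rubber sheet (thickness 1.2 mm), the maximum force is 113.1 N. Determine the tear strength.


Tear strength = force / thickness
= 113.1 / 1.2
= 94.25 N/mm

94.25 N/mm


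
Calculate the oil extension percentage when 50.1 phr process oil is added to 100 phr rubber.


Oil % = oil / (100 + oil) * 100
= 50.1 / (100 + 50.1) * 100
= 50.1 / 150.1 * 100
= 33.38%

33.38%


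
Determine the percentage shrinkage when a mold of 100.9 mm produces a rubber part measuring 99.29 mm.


Shrinkage = (mold - part) / mold * 100
= (100.9 - 99.29) / 100.9 * 100
= 1.61 / 100.9 * 100
= 1.6%

1.6%


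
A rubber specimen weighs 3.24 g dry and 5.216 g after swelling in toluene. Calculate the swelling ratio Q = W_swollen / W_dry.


Q = W_swollen / W_dry
Q = 5.216 / 3.24
Q = 1.61

Q = 1.61


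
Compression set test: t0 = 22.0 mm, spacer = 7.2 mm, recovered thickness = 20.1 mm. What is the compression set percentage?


CS = (t0 - recovered) / (t0 - ts) * 100
= (22.0 - 20.1) / (22.0 - 7.2) * 100
= 1.9 / 14.8 * 100
= 12.8%

12.8%


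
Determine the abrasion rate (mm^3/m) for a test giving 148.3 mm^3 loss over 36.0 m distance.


Rate = volume_loss / distance
= 148.3 / 36.0
= 4.119 mm^3/m

4.119 mm^3/m


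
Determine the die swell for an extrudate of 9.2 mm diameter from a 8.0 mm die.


Die swell ratio = D_extrudate / D_die
= 9.2 / 8.0
= 1.15

Die swell = 1.15


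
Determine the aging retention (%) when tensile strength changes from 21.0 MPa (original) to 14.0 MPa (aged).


Retention = aged / original * 100
= 14.0 / 21.0 * 100
= 66.7%

66.7%


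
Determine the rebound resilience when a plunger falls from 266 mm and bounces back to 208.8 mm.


Resilience = h_rebound / h_drop * 100
= 208.8 / 266 * 100
= 78.5%

78.5%


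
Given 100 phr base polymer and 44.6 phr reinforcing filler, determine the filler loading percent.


Filler % = filler / (rubber + filler) * 100
= 44.6 / (100 + 44.6) * 100
= 44.6 / 144.6 * 100
= 30.84%

30.84%


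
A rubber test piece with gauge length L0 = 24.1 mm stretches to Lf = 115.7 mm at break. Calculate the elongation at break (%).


Elongation = (Lf - L0) / L0 * 100
= (115.7 - 24.1) / 24.1 * 100
= 91.6 / 24.1 * 100
= 380.1%

380.1%


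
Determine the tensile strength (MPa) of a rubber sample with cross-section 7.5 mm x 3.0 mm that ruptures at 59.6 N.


Area = width * thickness = 7.5 * 3.0 = 22.5 mm^2
TS = force / area = 59.6 / 22.5 = 2.65 MPa

2.65 MPa


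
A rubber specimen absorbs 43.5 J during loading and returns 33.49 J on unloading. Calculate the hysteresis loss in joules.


Hysteresis loss = loading - unloading
= 43.5 - 33.49
= 10.01 J

10.01 J


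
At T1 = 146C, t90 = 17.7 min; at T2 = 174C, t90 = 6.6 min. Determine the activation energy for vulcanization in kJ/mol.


T1 = 419.15 K, T2 = 447.15 K
1/T1 - 1/T2 = 1.4939e-04
ln(t1/t2) = ln(17.7/6.6) = 0.9865
Ea = 8.314 * 0.9865 / 1.4939e-04 = 54899.6504 J/mol
Ea = 54.9 kJ/mol

54.9 kJ/mol


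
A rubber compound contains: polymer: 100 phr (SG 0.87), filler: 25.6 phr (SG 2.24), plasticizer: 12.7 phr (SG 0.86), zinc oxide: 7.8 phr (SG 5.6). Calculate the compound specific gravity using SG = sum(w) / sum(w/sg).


Sum of weights = 146.1
Volume contributions:
  polymer: 100/0.87 = 114.9425
  filler: 25.6/2.24 = 11.4286
  plasticizer: 12.7/0.86 = 14.7674
  zinc oxide: 7.8/5.6 = 1.3929
Sum of volumes = 142.5314
SG = 146.1 / 142.5314 = 1.025

SG = 1.025


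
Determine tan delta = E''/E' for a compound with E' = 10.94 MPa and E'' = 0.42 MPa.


tan delta = E'' / E'
= 0.42 / 10.94
= 0.0384

tan delta = 0.0384


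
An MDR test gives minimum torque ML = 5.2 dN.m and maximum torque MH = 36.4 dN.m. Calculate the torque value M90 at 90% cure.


M90 = ML + 0.9 * (MH - ML)
M90 = 5.2 + 0.9 * (36.4 - 5.2)
M90 = 5.2 + 0.9 * 31.2
M90 = 33.28 dN.m

33.28 dN.m


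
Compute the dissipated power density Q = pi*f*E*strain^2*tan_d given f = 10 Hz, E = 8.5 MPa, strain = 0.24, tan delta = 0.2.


Q = pi * f * E * strain^2 * tan_d
= pi * 10 * 8.5 * 0.24^2 * 0.2
= pi * 10 * 8.5 * 0.0576 * 0.2
= 3.0762

Q = 3.0762


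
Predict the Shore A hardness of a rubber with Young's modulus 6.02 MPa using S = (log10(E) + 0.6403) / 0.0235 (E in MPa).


log10(E) = 0.0235*S - 0.6403  =>  S = (log10(E) + 0.6403) / 0.0235
log10(6.02) = 0.779596
S = (0.779596 + 0.6403) / 0.0235 = 1.419896 / 0.0235
S = 60.4

Shore A = 60.4


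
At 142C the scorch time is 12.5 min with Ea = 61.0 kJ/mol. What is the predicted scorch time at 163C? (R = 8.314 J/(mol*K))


Convert temperatures: T1 = 142 + 273.15 = 415.15 K, T2 = 163 + 273.15 = 436.15 K
ts2_new = 12.5 * exp(61000 / 8.314 * (1/436.15 - 1/415.15))
1/T2 - 1/T1 = -1.1598e-04
ts2_new = 5.34 min

5.34 min


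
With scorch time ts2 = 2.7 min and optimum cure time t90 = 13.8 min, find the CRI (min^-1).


CRI = 100 / (t90 - ts2)
= 100 / (13.8 - 2.7)
= 100 / 11.1
= 9.01 min^-1

9.01 min^-1


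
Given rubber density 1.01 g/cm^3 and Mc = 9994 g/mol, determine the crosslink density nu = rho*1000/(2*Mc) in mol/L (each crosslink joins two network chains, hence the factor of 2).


nu = rho * 1000 / (2 * Mc)
nu = 1.01 * 1000 / (2 * 9994)
nu = 1010.0 / 19988
nu = 0.0505 mol/L

0.0505 mol/L


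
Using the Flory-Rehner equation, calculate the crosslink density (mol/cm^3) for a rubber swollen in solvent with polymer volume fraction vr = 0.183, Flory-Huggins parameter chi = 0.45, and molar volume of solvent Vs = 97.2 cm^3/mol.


ln(1 - vr) = ln(1 - 0.183) = -0.2021
Numerator = -((-0.2021) + 0.183 + 0.45 * 0.183^2) = 0.0040
Denominator = 97.2 * (0.183^(1/3) - 0.183/2) = 46.2906
nu = 0.0040 / 46.2906 = 8.7407e-05 mol/cm^3

8.7407e-05 mol/cm^3


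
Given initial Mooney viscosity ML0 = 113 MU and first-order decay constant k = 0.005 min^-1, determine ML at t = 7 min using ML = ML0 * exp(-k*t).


ML = ML0 * exp(-k * t)
ML = 113 * exp(-0.005 * 7)
ML = 113 * 0.9656
ML = 109.11 MU

109.11 MU


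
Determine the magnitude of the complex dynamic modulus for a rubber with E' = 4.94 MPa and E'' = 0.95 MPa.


|E*| = sqrt(E'^2 + E''^2)
= sqrt(4.94^2 + 0.95^2)
= sqrt(24.4036 + 0.9025)
= 5.031 MPa

5.031 MPa


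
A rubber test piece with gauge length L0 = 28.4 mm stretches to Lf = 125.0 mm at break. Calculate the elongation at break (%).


Elongation = (Lf - L0) / L0 * 100
= (125.0 - 28.4) / 28.4 * 100
= 96.6 / 28.4 * 100
= 340.1%

340.1%


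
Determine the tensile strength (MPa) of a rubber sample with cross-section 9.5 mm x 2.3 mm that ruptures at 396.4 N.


Area = width * thickness = 9.5 * 2.3 = 21.85 mm^2
TS = force / area = 396.4 / 21.85 = 18.14 MPa

18.14 MPa


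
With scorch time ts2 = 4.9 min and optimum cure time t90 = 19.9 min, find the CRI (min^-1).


CRI = 100 / (t90 - ts2)
= 100 / (19.9 - 4.9)
= 100 / 15.0
= 6.67 min^-1

6.67 min^-1


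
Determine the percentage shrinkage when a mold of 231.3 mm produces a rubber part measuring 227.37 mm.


Shrinkage = (mold - part) / mold * 100
= (231.3 - 227.37) / 231.3 * 100
= 3.93 / 231.3 * 100
= 1.7%

1.7%


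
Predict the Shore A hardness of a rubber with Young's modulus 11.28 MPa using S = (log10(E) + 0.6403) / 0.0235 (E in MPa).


log10(E) = 0.0235*S - 0.6403  =>  S = (log10(E) + 0.6403) / 0.0235
log10(11.28) = 1.052309
S = (1.052309 + 0.6403) / 0.0235 = 1.692609 / 0.0235
S = 72.0

Shore A = 72.0


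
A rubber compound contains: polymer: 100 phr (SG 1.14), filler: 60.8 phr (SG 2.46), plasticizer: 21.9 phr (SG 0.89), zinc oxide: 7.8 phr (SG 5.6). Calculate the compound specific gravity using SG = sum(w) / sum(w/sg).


Sum of weights = 190.5
Volume contributions:
  polymer: 100/1.14 = 87.7193
  filler: 60.8/2.46 = 24.7154
  plasticizer: 21.9/0.89 = 24.6067
  zinc oxide: 7.8/5.6 = 1.3929
Sum of volumes = 138.4343
SG = 190.5 / 138.4343 = 1.376

SG = 1.376


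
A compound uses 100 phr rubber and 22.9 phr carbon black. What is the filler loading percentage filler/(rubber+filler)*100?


Filler % = filler / (rubber + filler) * 100
= 22.9 / (100 + 22.9) * 100
= 22.9 / 122.9 * 100
= 18.63%

18.63%


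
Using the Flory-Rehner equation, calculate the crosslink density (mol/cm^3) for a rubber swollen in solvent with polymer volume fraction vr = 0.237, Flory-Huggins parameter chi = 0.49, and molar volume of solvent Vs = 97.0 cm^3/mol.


ln(1 - vr) = ln(1 - 0.237) = -0.2705
Numerator = -((-0.2705) + 0.237 + 0.49 * 0.237^2) = 0.0060
Denominator = 97.0 * (0.237^(1/3) - 0.237/2) = 48.5336
nu = 0.0060 / 48.5336 = 1.2310e-04 mol/cm^3

1.2310e-04 mol/cm^3


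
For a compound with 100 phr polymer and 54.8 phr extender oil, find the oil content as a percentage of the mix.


Oil % = oil / (100 + oil) * 100
= 54.8 / (100 + 54.8) * 100
= 54.8 / 154.8 * 100
= 35.4%

35.4%


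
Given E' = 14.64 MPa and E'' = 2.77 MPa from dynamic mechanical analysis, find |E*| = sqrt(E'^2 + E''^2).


|E*| = sqrt(E'^2 + E''^2)
= sqrt(14.64^2 + 2.77^2)
= sqrt(214.3296 + 7.6729)
= 14.9 MPa

14.9 MPa


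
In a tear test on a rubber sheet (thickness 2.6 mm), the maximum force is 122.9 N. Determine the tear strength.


Tear strength = force / thickness
= 122.9 / 2.6
= 47.27 N/mm

47.27 N/mm


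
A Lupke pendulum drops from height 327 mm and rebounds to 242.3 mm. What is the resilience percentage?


Resilience = h_rebound / h_drop * 100
= 242.3 / 327 * 100
= 74.1%

74.1%


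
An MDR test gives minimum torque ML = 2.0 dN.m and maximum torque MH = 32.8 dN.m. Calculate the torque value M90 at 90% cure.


M90 = ML + 0.9 * (MH - ML)
M90 = 2.0 + 0.9 * (32.8 - 2.0)
M90 = 2.0 + 0.9 * 30.8
M90 = 29.72 dN.m

29.72 dN.m


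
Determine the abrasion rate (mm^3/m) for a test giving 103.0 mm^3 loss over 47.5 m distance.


Rate = volume_loss / distance
= 103.0 / 47.5
= 2.168 mm^3/m

2.168 mm^3/m


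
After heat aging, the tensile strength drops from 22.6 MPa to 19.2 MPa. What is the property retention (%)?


Retention = aged / original * 100
= 19.2 / 22.6 * 100
= 85.0%

85.0%


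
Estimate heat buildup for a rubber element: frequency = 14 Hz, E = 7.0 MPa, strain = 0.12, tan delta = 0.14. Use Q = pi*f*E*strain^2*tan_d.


Q = pi * f * E * strain^2 * tan_d
= pi * 14 * 7.0 * 0.12^2 * 0.14
= pi * 14 * 7.0 * 0.0144 * 0.14
= 0.6207

Q = 0.6207


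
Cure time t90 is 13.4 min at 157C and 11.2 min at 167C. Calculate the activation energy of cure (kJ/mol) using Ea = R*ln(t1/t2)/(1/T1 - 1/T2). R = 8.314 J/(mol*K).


T1 = 430.15 K, T2 = 440.15 K
1/T1 - 1/T2 = 5.2818e-05
ln(t1/t2) = ln(13.4/11.2) = 0.1793
Ea = 8.314 * 0.1793 / 5.2818e-05 = 28229.9473 J/mol
Ea = 28.23 kJ/mol

28.23 kJ/mol


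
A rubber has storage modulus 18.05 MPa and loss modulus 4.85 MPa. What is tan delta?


tan delta = E'' / E'
= 4.85 / 18.05
= 0.2687

tan delta = 0.2687


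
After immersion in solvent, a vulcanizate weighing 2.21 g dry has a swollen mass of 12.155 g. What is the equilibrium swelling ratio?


Q = W_swollen / W_dry
Q = 12.155 / 2.21
Q = 5.5

Q = 5.5


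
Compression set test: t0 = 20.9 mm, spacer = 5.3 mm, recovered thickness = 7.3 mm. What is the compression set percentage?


CS = (t0 - recovered) / (t0 - ts) * 100
= (20.9 - 7.3) / (20.9 - 5.3) * 100
= 13.6 / 15.6 * 100
= 87.2%

87.2%


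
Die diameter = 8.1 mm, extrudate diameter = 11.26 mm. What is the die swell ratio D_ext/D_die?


Die swell ratio = D_extrudate / D_die
= 11.26 / 8.1
= 1.39

Die swell = 1.39


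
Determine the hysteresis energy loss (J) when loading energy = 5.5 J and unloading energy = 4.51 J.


Hysteresis loss = loading - unloading
= 5.5 - 4.51
= 0.99 J

0.99 J


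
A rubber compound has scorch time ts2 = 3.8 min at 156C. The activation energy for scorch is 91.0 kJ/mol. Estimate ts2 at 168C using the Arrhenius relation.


Convert temperatures: T1 = 156 + 273.15 = 429.15 K, T2 = 168 + 273.15 = 441.15 K
ts2_new = 3.8 * exp(91000 / 8.314 * (1/441.15 - 1/429.15))
1/T2 - 1/T1 = -6.3385e-05
ts2_new = 1.9 min

1.9 min


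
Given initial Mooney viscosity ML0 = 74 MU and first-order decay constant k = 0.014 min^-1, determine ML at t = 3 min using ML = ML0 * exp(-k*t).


ML = ML0 * exp(-k * t)
ML = 74 * exp(-0.014 * 3)
ML = 74 * 0.9589
ML = 70.96 MU

70.96 MU


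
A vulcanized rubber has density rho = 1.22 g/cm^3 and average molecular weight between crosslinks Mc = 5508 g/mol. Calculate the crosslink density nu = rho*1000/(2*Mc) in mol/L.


nu = rho * 1000 / (2 * Mc)
nu = 1.22 * 1000 / (2 * 5508)
nu = 1220.0 / 11016
nu = 0.1107 mol/L

0.1107 mol/L


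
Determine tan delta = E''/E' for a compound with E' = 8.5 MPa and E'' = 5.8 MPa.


tan delta = E'' / E'
= 5.8 / 8.5
= 0.6824

tan delta = 0.6824


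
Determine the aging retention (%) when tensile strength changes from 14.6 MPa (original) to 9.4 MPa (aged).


Retention = aged / original * 100
= 9.4 / 14.6 * 100
= 64.4%

64.4%


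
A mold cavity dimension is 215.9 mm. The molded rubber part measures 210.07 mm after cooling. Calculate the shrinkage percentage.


Shrinkage = (mold - part) / mold * 100
= (215.9 - 210.07) / 215.9 * 100
= 5.83 / 215.9 * 100
= 2.7%

2.7%


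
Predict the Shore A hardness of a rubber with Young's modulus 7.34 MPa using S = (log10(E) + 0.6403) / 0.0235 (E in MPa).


log10(E) = 0.0235*S - 0.6403  =>  S = (log10(E) + 0.6403) / 0.0235
log10(7.34) = 0.865696
S = (0.865696 + 0.6403) / 0.0235 = 1.505996 / 0.0235
S = 64.1

Shore A = 64.1


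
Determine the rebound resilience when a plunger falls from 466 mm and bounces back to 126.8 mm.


Resilience = h_rebound / h_drop * 100
= 126.8 / 466 * 100
= 27.2%

27.2%


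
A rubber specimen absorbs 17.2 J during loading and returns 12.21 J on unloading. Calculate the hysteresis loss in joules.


Hysteresis loss = loading - unloading
= 17.2 - 12.21
= 4.99 J

4.99 J


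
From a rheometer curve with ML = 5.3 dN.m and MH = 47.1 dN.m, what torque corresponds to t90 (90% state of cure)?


M90 = ML + 0.9 * (MH - ML)
M90 = 5.3 + 0.9 * (47.1 - 5.3)
M90 = 5.3 + 0.9 * 41.8
M90 = 42.92 dN.m

42.92 dN.m


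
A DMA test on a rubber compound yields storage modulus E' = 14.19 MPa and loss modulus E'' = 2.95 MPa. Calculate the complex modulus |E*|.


|E*| = sqrt(E'^2 + E''^2)
= sqrt(14.19^2 + 2.95^2)
= sqrt(201.3561 + 8.7025)
= 14.493 MPa

14.493 MPa


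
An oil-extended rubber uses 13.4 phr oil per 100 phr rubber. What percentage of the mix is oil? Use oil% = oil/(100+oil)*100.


Oil % = oil / (100 + oil) * 100
= 13.4 / (100 + 13.4) * 100
= 13.4 / 113.4 * 100
= 11.82%

11.82%


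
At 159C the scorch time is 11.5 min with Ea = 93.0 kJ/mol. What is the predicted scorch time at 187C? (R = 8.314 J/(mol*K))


Convert temperatures: T1 = 159 + 273.15 = 432.15 K, T2 = 187 + 273.15 = 460.15 K
ts2_new = 11.5 * exp(93000 / 8.314 * (1/460.15 - 1/432.15))
1/T2 - 1/T1 = -1.4081e-04
ts2_new = 2.38 min

2.38 min


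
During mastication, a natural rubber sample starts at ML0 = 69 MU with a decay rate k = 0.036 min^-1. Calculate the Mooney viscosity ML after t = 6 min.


ML = ML0 * exp(-k * t)
ML = 69 * exp(-0.036 * 6)
ML = 69 * 0.8057
ML = 55.6 MU

55.6 MU


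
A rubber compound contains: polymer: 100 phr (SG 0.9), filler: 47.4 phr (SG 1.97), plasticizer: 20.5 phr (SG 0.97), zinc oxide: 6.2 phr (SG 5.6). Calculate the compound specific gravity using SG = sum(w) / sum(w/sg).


Sum of weights = 174.1
Volume contributions:
  polymer: 100/0.9 = 111.1111
  filler: 47.4/1.97 = 24.0609
  plasticizer: 20.5/0.97 = 21.1340
  zinc oxide: 6.2/5.6 = 1.1071
Sum of volumes = 157.4132
SG = 174.1 / 157.4132 = 1.106

SG = 1.106


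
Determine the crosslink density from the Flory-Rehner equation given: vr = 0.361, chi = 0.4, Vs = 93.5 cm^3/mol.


ln(1 - vr) = ln(1 - 0.361) = -0.4479
Numerator = -((-0.4479) + 0.361 + 0.4 * 0.361^2) = 0.0347
Denominator = 93.5 * (0.361^(1/3) - 0.361/2) = 49.6987
nu = 0.0347 / 49.6987 = 6.9866e-04 mol/cm^3

6.9866e-04 mol/cm^3


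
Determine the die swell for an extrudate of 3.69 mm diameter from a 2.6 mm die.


Die swell ratio = D_extrudate / D_die
= 3.69 / 2.6
= 1.419

Die swell = 1.419


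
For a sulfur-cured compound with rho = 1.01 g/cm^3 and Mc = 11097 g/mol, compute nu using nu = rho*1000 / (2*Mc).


nu = rho * 1000 / (2 * Mc)
nu = 1.01 * 1000 / (2 * 11097)
nu = 1010.0 / 22194
nu = 0.0455 mol/L

0.0455 mol/L


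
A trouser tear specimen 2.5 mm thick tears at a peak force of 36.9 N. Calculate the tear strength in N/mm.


Tear strength = force / thickness
= 36.9 / 2.5
= 14.76 N/mm

14.76 N/mm


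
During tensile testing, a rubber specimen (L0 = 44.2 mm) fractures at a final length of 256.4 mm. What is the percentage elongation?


Elongation = (Lf - L0) / L0 * 100
= (256.4 - 44.2) / 44.2 * 100
= 212.2 / 44.2 * 100
= 480.1%

480.1%


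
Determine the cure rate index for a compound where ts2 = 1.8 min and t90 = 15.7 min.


CRI = 100 / (t90 - ts2)
= 100 / (15.7 - 1.8)
= 100 / 13.9
= 7.19 min^-1

7.19 min^-1


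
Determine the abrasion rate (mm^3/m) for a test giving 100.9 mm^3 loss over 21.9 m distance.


Rate = volume_loss / distance
= 100.9 / 21.9
= 4.607 mm^3/m

4.607 mm^3/m


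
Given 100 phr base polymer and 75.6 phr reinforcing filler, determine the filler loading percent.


Filler % = filler / (rubber + filler) * 100
= 75.6 / (100 + 75.6) * 100
= 75.6 / 175.6 * 100
= 43.05%

43.05%


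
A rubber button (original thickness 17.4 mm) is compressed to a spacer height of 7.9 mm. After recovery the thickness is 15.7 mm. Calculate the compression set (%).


CS = (t0 - recovered) / (t0 - ts) * 100
= (17.4 - 15.7) / (17.4 - 7.9) * 100
= 1.7 / 9.5 * 100
= 17.9%

17.9%


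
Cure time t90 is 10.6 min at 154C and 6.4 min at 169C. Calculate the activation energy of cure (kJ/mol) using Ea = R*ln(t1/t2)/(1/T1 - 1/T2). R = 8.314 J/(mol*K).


T1 = 427.15 K, T2 = 442.15 K
1/T1 - 1/T2 = 7.9422e-05
ln(t1/t2) = ln(10.6/6.4) = 0.5046
Ea = 8.314 * 0.5046 / 7.9422e-05 = 52817.5419 J/mol
Ea = 52.82 kJ/mol

52.82 kJ/mol


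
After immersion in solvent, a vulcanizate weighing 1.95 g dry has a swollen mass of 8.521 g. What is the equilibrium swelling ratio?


Q = W_swollen / W_dry
Q = 8.521 / 1.95
Q = 4.37

Q = 4.37


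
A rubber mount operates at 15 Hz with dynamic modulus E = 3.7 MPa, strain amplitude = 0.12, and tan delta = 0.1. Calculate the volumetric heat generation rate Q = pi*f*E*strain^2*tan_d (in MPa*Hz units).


Q = pi * f * E * strain^2 * tan_d
= pi * 15 * 3.7 * 0.12^2 * 0.1
= pi * 15 * 3.7 * 0.0144 * 0.1
= 0.2511

Q = 0.2511


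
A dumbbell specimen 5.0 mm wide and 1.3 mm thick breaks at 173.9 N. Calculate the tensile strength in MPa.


Area = width * thickness = 5.0 * 1.3 = 6.5 mm^2
TS = force / area = 173.9 / 6.5 = 26.75 MPa

26.75 MPa


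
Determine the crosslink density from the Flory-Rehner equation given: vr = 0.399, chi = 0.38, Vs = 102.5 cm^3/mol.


ln(1 - vr) = ln(1 - 0.399) = -0.5092
Numerator = -((-0.5092) + 0.399 + 0.38 * 0.399^2) = 0.0497
Denominator = 102.5 * (0.399^(1/3) - 0.399/2) = 55.0109
nu = 0.0497 / 55.0109 = 9.0280e-04 mol/cm^3

9.0280e-04 mol/cm^3


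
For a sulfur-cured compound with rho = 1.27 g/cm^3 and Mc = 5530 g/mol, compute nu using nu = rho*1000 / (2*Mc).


nu = rho * 1000 / (2 * Mc)
nu = 1.27 * 1000 / (2 * 5530)
nu = 1270.0 / 11060
nu = 0.1148 mol/L

0.1148 mol/L


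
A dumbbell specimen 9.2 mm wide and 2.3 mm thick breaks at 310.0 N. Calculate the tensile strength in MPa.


Area = width * thickness = 9.2 * 2.3 = 21.16 mm^2
TS = force / area = 310.0 / 21.16 = 14.65 MPa

14.65 MPa


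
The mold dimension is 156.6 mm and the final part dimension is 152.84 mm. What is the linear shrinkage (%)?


Shrinkage = (mold - part) / mold * 100
= (156.6 - 152.84) / 156.6 * 100
= 3.76 / 156.6 * 100
= 2.4%

2.4%


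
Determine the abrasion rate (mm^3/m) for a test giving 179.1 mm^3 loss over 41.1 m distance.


Rate = volume_loss / distance
= 179.1 / 41.1
= 4.358 mm^3/m

4.358 mm^3/m


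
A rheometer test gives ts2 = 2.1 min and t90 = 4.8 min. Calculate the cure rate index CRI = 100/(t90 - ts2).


CRI = 100 / (t90 - ts2)
= 100 / (4.8 - 2.1)
= 100 / 2.7
= 37.04 min^-1

37.04 min^-1


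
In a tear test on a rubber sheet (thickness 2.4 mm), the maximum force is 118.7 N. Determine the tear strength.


Tear strength = force / thickness
= 118.7 / 2.4
= 49.46 N/mm

49.46 N/mm


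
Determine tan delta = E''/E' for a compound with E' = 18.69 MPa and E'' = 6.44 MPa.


tan delta = E'' / E'
= 6.44 / 18.69
= 0.3446

tan delta = 0.3446


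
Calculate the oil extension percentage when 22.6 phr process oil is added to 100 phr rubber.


Oil % = oil / (100 + oil) * 100
= 22.6 / (100 + 22.6) * 100
= 22.6 / 122.6 * 100
= 18.43%

18.43%


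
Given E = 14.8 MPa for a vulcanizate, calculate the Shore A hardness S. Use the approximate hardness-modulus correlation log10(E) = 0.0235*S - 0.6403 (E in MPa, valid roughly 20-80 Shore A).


log10(E) = 0.0235*S - 0.6403  =>  S = (log10(E) + 0.6403) / 0.0235
log10(14.8) = 1.170262
S = (1.170262 + 0.6403) / 0.0235 = 1.810562 / 0.0235
S = 77.0

Shore A = 77.0


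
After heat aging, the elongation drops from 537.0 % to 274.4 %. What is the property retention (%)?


Retention = aged / original * 100
= 274.4 / 537.0 * 100
= 51.1%

51.1%


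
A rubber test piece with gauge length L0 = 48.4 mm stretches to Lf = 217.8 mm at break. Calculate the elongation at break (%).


Elongation = (Lf - L0) / L0 * 100
= (217.8 - 48.4) / 48.4 * 100
= 169.4 / 48.4 * 100
= 350.0%

350.0%


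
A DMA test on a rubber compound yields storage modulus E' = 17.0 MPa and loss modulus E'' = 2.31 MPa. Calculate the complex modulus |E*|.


|E*| = sqrt(E'^2 + E''^2)
= sqrt(17.0^2 + 2.31^2)
= sqrt(289.0000 + 5.3361)
= 17.156 MPa

17.156 MPa


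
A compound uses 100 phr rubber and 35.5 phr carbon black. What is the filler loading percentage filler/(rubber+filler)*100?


Filler % = filler / (rubber + filler) * 100
= 35.5 / (100 + 35.5) * 100
= 35.5 / 135.5 * 100
= 26.2%

26.2%


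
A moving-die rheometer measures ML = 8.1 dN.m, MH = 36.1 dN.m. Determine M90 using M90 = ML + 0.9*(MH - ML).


M90 = ML + 0.9 * (MH - ML)
M90 = 8.1 + 0.9 * (36.1 - 8.1)
M90 = 8.1 + 0.9 * 28.0
M90 = 33.3 dN.m

33.3 dN.m


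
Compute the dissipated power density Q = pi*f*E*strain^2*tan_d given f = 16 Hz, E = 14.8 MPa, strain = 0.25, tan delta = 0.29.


Q = pi * f * E * strain^2 * tan_d
= pi * 16 * 14.8 * 0.25^2 * 0.29
= pi * 16 * 14.8 * 0.0625 * 0.29
= 13.4837

Q = 13.4837


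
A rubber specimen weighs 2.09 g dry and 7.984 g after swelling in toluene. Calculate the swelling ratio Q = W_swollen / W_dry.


Q = W_swollen / W_dry
Q = 7.984 / 2.09
Q = 3.82

Q = 3.82
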